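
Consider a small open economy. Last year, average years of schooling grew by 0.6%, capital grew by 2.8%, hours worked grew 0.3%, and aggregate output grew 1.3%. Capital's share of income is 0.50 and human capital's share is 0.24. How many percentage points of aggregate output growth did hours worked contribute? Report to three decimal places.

0.078

Labor's share = 1 − 0.5 − 0.24 = 0.26.
Contribution = share × growth = 0.26 × 0.3 = 0.078 pp.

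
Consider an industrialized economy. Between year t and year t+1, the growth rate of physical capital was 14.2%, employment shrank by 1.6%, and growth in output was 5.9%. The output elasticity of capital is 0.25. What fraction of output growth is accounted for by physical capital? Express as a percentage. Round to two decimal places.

Physical capital accounted for 60.17% of growth.

Physical capital contributed 0.25 × 14.2 = 3.55 pp.
Share of growth = 3.55 / 5.9 × 100 = 60.1695%.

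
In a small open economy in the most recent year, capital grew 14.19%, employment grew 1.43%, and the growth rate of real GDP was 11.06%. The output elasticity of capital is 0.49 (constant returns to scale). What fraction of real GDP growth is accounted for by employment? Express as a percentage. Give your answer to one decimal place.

Labor's share = 1 − 0.49 = 0.51.
Employment contributed 0.51 × 1.43 = 0.7293 pp.
Share of growth = 0.7293 / 11.06 × 100 = 6.594%.

Employment accounted for 6.6% of growth.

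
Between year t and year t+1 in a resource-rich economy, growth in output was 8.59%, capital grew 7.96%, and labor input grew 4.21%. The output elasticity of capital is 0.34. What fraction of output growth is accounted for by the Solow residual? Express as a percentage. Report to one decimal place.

Labor's share = 1 − 0.34 = 0.66.
Capital: 0.34 × 7.96 = 2.7064 pp.
Labor input: 0.66 × 4.21 = 2.7786 pp.
TFP growth = 8.59 − 5.485 = 3.105%.
TFP share of growth = 3.105 / 8.59 × 100 = 36.147%.

36.1%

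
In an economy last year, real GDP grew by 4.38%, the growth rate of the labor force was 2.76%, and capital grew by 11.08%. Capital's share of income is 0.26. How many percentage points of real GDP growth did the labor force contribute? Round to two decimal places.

Labor's share = 1 − 0.26 = 0.74.
Contribution = share × growth = 0.74 × 2.76 = 2.0424 pp.

2.04 percentage points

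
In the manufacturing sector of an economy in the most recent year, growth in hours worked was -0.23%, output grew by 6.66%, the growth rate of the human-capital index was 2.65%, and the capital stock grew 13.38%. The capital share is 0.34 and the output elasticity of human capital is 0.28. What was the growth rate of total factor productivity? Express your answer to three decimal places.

Labor's share = 1 − 0.34 − 0.28 = 0.38.
The capital stock: 0.34 × 13.38 = 4.5492 pp.
The human-capital index: 0.28 × 2.65 = 0.742 pp.
Hours worked: 0.38 × (-0.23) = -0.0874 pp.
TFP growth = 6.66 − 5.2038 = 1.4562%.

1.456%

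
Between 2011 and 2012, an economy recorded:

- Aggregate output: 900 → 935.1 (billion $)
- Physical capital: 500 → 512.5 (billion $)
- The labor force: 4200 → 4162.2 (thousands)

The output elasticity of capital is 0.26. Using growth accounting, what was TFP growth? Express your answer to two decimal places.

3.92%

Aggregate output growth = (935.1 − 900) / 900 = 3.9%.
Physical capital growth = (512.5 − 500) / 500 = 2.5%.
The labor force growth = (4162.2 − 4200) / 4200 = -0.9%.
Labor's share = 1 − 0.26 = 0.74.
Physical capital: 0.26 × 2.5 = 0.65 pp.
The labor force: 0.74 × (-0.9) = -0.666 pp.
TFP growth = 3.9 + 0.016 = 3.916%.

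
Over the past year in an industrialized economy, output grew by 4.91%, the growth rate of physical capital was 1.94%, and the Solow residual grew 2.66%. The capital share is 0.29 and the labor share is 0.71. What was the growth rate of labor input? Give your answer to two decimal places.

2.38%

Labor's share = 1 − 0.29 = 0.71.
gY = gA + 0.29×1.94 + 0.71×g.
0.71×g = 4.91 − 2.66 − 0.5626 = 1.6874.
g = 1.6874 / 0.71 = 2.3766%.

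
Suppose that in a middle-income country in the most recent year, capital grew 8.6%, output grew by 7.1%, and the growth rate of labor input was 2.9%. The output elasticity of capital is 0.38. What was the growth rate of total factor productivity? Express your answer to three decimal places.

Total factor productivity grew 2.034%.

Labor's share = 1 − 0.38 = 0.62.
Capital: 0.38 × 8.6 = 3.268 pp.
Labor input: 0.62 × 2.9 = 1.798 pp.
TFP growth = 7.1 − 5.066 = 2.034%.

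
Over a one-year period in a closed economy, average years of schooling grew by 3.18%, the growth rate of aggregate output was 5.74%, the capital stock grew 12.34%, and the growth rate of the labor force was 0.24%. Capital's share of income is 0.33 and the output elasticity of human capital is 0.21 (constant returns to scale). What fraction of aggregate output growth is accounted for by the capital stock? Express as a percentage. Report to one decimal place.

70.9%

The capital stock contributed 0.33 × 12.34 = 4.0722 pp.
Share of growth = 4.0722 / 5.74 × 100 = 70.944%.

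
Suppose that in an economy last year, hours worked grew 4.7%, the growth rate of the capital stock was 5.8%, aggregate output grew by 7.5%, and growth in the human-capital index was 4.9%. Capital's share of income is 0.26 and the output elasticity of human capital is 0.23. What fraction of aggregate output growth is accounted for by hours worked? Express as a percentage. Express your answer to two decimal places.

31.96%

Labor's share = 1 − 0.26 − 0.23 = 0.51.
Hours worked contributed 0.51 × 4.7 = 2.397 pp.
Share of growth = 2.397 / 7.5 × 100 = 31.96%.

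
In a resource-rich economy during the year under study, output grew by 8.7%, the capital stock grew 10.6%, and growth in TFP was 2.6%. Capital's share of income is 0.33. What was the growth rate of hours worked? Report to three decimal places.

3.884%

Labor's share = 1 − 0.33 = 0.67.
gY = gA + 0.33×10.6 + 0.67×g.
0.67×g = 8.7 − 2.6 − 3.498 = 2.602.
g = 2.602 / 0.67 = 3.88358%.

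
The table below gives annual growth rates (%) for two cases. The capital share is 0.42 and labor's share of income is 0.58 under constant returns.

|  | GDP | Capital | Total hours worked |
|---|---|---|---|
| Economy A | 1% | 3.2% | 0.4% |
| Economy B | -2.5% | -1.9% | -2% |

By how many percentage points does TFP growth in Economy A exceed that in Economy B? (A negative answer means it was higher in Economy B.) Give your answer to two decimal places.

-0.03 percentage points

Labor's share = 1 − 0.42 = 0.58.
Economy A: TFP = 1 − 1.344 − 0.232 = -0.576%.
Economy B: TFP = -2.5 + 0.798 + 1.16 = -0.542%.
Difference = -0.576 − (-0.542) = -0.034 pp.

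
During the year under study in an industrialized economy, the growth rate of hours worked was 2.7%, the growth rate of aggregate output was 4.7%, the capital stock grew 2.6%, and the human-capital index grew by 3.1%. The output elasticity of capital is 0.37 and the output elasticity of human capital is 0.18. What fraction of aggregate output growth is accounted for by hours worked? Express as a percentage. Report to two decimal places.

25.85%

Labor's share = 1 − 0.37 − 0.18 = 0.45.
Hours worked contributed 0.45 × 2.7 = 1.215 pp.
Share of growth = 1.215 / 4.7 × 100 = 25.8511%.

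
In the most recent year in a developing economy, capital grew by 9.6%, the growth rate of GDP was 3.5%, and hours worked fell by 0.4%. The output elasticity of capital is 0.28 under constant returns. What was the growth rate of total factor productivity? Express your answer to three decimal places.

Labor's share = 1 − 0.28 = 0.72.
Capital: 0.28 × 9.6 = 2.688 pp.
Hours worked: 0.72 × (-0.4) = -0.288 pp.
TFP growth = 3.5 − 2.4 = 1.1%.

1.100%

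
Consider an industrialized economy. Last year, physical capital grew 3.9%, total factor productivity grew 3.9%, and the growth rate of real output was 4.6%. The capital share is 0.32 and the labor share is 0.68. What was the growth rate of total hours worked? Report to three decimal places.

Labor's share = 1 − 0.32 = 0.68.
gY = gA + 0.32×3.9 + 0.68×g.
0.68×g = 4.6 − 3.9 − 1.248 = -0.548.
g = -0.548 / 0.68 = -0.80588%.

-0.806%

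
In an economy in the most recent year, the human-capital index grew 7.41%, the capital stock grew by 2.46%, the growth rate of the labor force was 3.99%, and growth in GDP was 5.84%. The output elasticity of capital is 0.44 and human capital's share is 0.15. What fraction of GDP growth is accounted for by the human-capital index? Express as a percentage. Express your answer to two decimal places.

The human-capital index accounted for 19.03% of growth.

The human-capital index contributed 0.15 × 7.41 = 1.1115 pp.
Share of growth = 1.1115 / 5.84 × 100 = 19.0325%.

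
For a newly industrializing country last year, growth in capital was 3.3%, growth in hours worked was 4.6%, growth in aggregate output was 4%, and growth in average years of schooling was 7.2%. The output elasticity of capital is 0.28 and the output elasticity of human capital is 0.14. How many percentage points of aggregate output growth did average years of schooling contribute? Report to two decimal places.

Contribution = share × growth = 0.14 × 7.2 = 1.008 pp.

1.01 pp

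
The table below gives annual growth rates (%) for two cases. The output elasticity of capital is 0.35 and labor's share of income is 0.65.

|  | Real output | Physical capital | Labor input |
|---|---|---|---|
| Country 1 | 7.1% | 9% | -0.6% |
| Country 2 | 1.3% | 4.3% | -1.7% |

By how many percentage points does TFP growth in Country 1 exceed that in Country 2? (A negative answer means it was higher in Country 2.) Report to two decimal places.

3.44 percentage points

Labor's share = 1 − 0.35 = 0.65.
Country 1: TFP = 7.1 − 3.15 + 0.39 = 4.34%.
Country 2: TFP = 1.3 − 1.505 + 1.105 = 0.9%.
Difference = 4.34 − (0.9) = 3.44 pp.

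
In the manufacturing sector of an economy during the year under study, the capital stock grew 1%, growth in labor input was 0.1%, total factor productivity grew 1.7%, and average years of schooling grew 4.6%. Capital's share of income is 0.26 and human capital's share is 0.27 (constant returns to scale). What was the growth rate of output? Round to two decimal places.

Output grew 3.25%.

Labor's share = 1 − 0.26 − 0.27 = 0.47.
The capital stock: 0.26 × 1 = 0.26 pp.
Average years of schooling: 0.27 × 4.6 = 1.242 pp.
Labor input: 0.47 × 0.1 = 0.047 pp.
Output growth = 1.7 + 1.549 = 3.249%.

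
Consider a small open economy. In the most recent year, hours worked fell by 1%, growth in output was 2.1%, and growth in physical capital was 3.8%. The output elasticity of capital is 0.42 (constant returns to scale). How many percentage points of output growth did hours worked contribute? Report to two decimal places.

Labor's share = 1 − 0.42 = 0.58.
Contribution = share × growth = 0.58 × (-1) = -0.58 pp.

-0.58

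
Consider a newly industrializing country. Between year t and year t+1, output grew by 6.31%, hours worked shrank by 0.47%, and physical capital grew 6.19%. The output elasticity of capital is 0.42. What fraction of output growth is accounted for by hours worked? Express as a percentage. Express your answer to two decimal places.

-4.32%

Labor's share = 1 − 0.42 = 0.58.
Hours worked contributed 0.58 × (-0.47) = -0.2726 pp.
Share of growth = -0.2726 / 6.31 × 100 = -4.3201%.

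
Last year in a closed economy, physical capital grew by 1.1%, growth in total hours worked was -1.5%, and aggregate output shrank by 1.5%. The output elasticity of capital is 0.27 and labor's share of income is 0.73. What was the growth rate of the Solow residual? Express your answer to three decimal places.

Labor's share = 1 − 0.27 = 0.73.
Physical capital: 0.27 × 1.1 = 0.297 pp.
Total hours worked: 0.73 × (-1.5) = -1.095 pp.
TFP growth = -1.5 + 0.798 = -0.702%.

-0.702%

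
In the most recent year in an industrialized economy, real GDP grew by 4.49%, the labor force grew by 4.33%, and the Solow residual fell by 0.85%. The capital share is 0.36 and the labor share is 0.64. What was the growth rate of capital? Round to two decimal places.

7.14%

Labor's share = 1 − 0.36 = 0.64.
gY = gA + 0.64×4.33 + 0.36×g.
0.36×g = 4.49 + 0.85 − 2.7712 = 2.5688.
g = 2.5688 / 0.36 = 7.1356%.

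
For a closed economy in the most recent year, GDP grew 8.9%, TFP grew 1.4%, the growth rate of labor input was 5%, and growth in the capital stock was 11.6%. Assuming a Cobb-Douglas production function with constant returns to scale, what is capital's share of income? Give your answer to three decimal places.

gY = gA + α·gK + (1−α)·gL, so gY − gA − gL = α(gK − gL).
8.9 − 1.4 − 5 = α × (11.6 − 5).
2.5 = 6.6 α, so α = 0.37879.

Capital's share of income is 0.379.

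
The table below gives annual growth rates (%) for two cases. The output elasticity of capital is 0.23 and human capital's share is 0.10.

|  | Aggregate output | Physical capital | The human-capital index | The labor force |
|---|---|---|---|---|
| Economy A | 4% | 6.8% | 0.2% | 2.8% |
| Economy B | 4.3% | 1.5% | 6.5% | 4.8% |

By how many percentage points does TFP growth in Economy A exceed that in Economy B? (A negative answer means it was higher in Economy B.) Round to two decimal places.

Labor's share = 1 − 0.23 − 0.1 = 0.67.
Economy A: TFP = 4 − 1.564 − 0.02 − 1.876 = 0.54%.
Economy B: TFP = 4.3 − 0.345 − 0.65 − 3.216 = 0.089%.
Difference = 0.54 − (0.089) = 0.451 pp.

0.45 percentage points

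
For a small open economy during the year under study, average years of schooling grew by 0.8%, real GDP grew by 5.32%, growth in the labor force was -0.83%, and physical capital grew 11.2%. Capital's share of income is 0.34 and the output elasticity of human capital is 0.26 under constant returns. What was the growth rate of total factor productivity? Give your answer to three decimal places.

Labor's share = 1 − 0.34 − 0.26 = 0.4.
Physical capital: 0.34 × 11.2 = 3.808 pp.
Average years of schooling: 0.26 × 0.8 = 0.208 pp.
The labor force: 0.4 × (-0.83) = -0.332 pp.
TFP growth = 5.32 − 3.684 = 1.636%.

Total factor productivity growth was 1.636%.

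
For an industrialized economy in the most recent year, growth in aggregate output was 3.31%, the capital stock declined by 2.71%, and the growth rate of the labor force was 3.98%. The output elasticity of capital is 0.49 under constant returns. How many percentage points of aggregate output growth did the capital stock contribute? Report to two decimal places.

Contribution = share × growth = 0.49 × (-2.71) = -1.3279 pp.

-1.33 percentage points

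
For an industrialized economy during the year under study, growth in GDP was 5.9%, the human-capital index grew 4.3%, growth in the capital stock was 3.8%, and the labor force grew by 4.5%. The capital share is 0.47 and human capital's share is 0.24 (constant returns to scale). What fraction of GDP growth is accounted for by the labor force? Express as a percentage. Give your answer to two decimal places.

Labor's share = 1 − 0.47 − 0.24 = 0.29.
The labor force contributed 0.29 × 4.5 = 1.305 pp.
Share of growth = 1.305 / 5.9 × 100 = 22.1186%.

22.12%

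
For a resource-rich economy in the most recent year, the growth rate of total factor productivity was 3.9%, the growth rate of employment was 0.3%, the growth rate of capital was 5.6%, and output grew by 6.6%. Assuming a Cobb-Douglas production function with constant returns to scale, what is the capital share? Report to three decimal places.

gY = gA + α·gK + (1−α)·gL, so gY − gA − gL = α(gK − gL).
6.6 − 3.9 − 0.3 = α × (5.6 − 0.3).
2.4 = 5.3 α, so α = 0.45283.

The capital share is 0.453.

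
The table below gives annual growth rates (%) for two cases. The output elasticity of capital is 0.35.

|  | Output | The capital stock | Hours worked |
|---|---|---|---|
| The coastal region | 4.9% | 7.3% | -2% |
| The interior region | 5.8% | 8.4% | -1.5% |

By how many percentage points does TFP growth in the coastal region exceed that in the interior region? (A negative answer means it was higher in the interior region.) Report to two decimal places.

-0.19 percentage points

Labor's share = 1 − 0.35 = 0.65.
The coastal region: TFP = 4.9 − 2.555 + 1.3 = 3.645%.
The interior region: TFP = 5.8 − 2.94 + 0.975 = 3.835%.
Difference = 3.645 − (3.835) = -0.19 pp.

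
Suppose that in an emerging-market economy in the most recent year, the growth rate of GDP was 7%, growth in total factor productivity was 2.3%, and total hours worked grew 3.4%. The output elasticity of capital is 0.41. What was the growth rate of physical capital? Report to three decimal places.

Labor's share = 1 − 0.41 = 0.59.
gY = gA + 0.59×3.4 + 0.41×g.
0.41×g = 7 − 2.3 − 2.006 = 2.694.
g = 2.694 / 0.41 = 6.57073%.

Physical capital grew 6.571%.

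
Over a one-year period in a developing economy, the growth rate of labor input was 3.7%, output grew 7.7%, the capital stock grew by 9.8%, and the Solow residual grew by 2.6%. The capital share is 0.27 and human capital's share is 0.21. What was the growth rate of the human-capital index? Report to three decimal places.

Labor's share = 1 − 0.27 − 0.21 = 0.52.
gY = gA + 0.27×9.8 + 0.52×3.7 + 0.21×g.
0.21×g = 7.7 − 2.6 − 4.57 = 0.53.
g = 0.53 / 0.21 = 2.52381%.

2.524%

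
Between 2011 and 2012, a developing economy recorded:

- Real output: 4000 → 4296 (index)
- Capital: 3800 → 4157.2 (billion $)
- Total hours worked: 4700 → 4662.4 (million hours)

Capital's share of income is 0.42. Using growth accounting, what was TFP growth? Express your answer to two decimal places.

3.92%

Real output growth = (4296 − 4000) / 4000 = 7.4%.
Capital growth = (4157.2 − 3800) / 3800 = 9.4%.
Total hours worked growth = (4662.4 − 4700) / 4700 = -0.8%.
Labor's share = 1 − 0.42 = 0.58.
Capital: 0.42 × 9.4 = 3.948 pp.
Total hours worked: 0.58 × (-0.8) = -0.464 pp.
TFP growth = 7.4 − 3.484 = 3.916%.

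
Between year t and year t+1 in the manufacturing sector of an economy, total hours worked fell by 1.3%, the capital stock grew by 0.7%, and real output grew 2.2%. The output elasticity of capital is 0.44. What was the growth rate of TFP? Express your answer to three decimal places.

Labor's share = 1 − 0.44 = 0.56.
The capital stock: 0.44 × 0.7 = 0.308 pp.
Total hours worked: 0.56 × (-1.3) = -0.728 pp.
TFP growth = 2.2 + 0.42 = 2.62%.

TFP growth was 2.620%.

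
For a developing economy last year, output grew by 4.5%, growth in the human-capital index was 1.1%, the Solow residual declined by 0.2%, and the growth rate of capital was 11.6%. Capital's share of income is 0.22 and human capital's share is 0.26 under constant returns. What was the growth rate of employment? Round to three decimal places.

Labor's share = 1 − 0.22 − 0.26 = 0.52.
gY = gA + 0.22×11.6 + 0.26×1.1 + 0.52×g.
0.52×g = 4.5 + 0.2 − 2.838 = 1.862.
g = 1.862 / 0.52 = 3.58077%.

3.581%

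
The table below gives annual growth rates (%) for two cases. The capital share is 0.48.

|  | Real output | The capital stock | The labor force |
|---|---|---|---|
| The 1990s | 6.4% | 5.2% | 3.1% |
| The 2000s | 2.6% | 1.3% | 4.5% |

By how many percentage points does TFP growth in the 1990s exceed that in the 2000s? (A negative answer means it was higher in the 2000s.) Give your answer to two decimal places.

Labor's share = 1 − 0.48 = 0.52.
The 1990s: TFP = 6.4 − 2.496 − 1.612 = 2.292%.
The 2000s: TFP = 2.6 − 0.624 − 2.34 = -0.364%.
Difference = 2.292 − (-0.364) = 2.656 pp.

2.66 percentage points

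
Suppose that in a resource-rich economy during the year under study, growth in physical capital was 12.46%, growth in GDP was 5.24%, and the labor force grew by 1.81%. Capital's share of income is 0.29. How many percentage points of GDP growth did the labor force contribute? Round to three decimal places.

Labor's share = 1 − 0.29 = 0.71.
Contribution = share × growth = 0.71 × 1.81 = 1.2851 pp.

1.285 pp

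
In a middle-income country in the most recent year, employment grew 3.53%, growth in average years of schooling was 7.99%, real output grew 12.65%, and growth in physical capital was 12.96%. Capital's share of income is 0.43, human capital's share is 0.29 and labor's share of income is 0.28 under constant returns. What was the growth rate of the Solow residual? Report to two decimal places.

Labor's share = 1 − 0.43 − 0.29 = 0.28.
Physical capital: 0.43 × 12.96 = 5.5728 pp.
Average years of schooling: 0.29 × 7.99 = 2.3171 pp.
Employment: 0.28 × 3.53 = 0.9884 pp.
TFP growth = 12.65 − 8.8783 = 3.7717%.

3.77%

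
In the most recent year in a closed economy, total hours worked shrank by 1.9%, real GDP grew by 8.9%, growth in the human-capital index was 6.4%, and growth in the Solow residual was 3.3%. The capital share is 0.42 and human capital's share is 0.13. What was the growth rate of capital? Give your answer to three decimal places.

13.388%

Labor's share = 1 − 0.42 − 0.13 = 0.45.
gY = gA + 0.13×6.4 + 0.45×(-1.9) + 0.42×g.
0.42×g = 8.9 − 3.3 + 0.023 = 5.623.
g = 5.623 / 0.42 = 13.3881%.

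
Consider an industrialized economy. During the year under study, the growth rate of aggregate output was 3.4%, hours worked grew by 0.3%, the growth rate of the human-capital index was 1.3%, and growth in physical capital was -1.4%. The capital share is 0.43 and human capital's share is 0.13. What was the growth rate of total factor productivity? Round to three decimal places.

Labor's share = 1 − 0.43 − 0.13 = 0.44.
Physical capital: 0.43 × (-1.4) = -0.602 pp.
The human-capital index: 0.13 × 1.3 = 0.169 pp.
Hours worked: 0.44 × 0.3 = 0.132 pp.
TFP growth = 3.4 + 0.301 = 3.701%.

3.701%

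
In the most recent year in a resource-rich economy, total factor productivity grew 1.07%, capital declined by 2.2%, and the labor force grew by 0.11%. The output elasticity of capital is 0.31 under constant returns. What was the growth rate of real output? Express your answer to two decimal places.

0.46%

Labor's share = 1 − 0.31 = 0.69.
Capital: 0.31 × (-2.2) = -0.682 pp.
The labor force: 0.69 × 0.11 = 0.0759 pp.
Output growth = 1.07 + (-0.6061) = 0.4639%.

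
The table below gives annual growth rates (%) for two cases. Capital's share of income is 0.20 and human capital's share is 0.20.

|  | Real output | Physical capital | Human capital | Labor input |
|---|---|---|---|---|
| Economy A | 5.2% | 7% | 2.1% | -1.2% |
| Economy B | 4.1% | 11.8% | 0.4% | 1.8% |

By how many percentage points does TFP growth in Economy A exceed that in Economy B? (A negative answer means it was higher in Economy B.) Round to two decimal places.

3.52 percentage points

Labor's share = 1 − 0.2 − 0.2 = 0.6.
Economy A: TFP = 5.2 − 1.4 − 0.42 + 0.72 = 4.1%.
Economy B: TFP = 4.1 − 2.36 − 0.08 − 1.08 = 0.58%.
Difference = 4.1 − (0.58) = 3.52 pp.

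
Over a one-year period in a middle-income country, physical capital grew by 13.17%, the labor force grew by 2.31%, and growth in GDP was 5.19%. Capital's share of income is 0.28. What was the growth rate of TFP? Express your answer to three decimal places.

Labor's share = 1 − 0.28 = 0.72.
Physical capital: 0.28 × 13.17 = 3.6876 pp.
The labor force: 0.72 × 2.31 = 1.6632 pp.
TFP growth = 5.19 − 5.3508 = -0.1608%.

-0.161%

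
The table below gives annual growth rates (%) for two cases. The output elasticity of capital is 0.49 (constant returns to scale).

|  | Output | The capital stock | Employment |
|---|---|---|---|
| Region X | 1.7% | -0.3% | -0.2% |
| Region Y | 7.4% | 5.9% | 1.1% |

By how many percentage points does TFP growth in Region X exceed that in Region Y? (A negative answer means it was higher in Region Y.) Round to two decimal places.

-2.00 percentage points

Labor's share = 1 − 0.49 = 0.51.
Region X: TFP = 1.7 + 0.147 + 0.102 = 1.949%.
Region Y: TFP = 7.4 − 2.891 − 0.561 = 3.948%.
Difference = 1.949 − (3.948) = -1.999 pp.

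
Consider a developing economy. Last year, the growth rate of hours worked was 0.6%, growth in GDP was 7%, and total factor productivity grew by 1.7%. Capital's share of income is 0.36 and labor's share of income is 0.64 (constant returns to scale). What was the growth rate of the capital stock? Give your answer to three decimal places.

The capital stock growth was 13.656%.

Labor's share = 1 − 0.36 = 0.64.
gY = gA + 0.64×0.6 + 0.36×g.
0.36×g = 7 − 1.7 − 0.384 = 4.916.
g = 4.916 / 0.36 = 13.65556%.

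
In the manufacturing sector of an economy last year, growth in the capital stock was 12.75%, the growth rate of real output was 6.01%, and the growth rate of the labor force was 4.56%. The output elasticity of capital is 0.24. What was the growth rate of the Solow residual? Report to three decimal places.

Labor's share = 1 − 0.24 = 0.76.
The capital stock: 0.24 × 12.75 = 3.06 pp.
The labor force: 0.76 × 4.56 = 3.4656 pp.
TFP growth = 6.01 − 6.5256 = -0.5156%.

-0.516%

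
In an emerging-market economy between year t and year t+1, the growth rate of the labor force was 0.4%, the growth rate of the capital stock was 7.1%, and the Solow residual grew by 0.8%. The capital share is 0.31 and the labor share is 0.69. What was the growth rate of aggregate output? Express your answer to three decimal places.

Labor's share = 1 − 0.31 = 0.69.
The capital stock: 0.31 × 7.1 = 2.201 pp.
The labor force: 0.69 × 0.4 = 0.276 pp.
Output growth = 0.8 + 2.477 = 3.277%.

3.277%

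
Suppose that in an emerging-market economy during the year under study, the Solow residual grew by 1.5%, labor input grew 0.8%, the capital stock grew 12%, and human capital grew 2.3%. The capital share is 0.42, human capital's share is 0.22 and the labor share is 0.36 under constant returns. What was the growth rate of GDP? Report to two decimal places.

Labor's share = 1 − 0.42 − 0.22 = 0.36.
The capital stock: 0.42 × 12 = 5.04 pp.
Human capital: 0.22 × 2.3 = 0.506 pp.
Labor input: 0.36 × 0.8 = 0.288 pp.
Output growth = 1.5 + 5.834 = 7.334%.

7.33%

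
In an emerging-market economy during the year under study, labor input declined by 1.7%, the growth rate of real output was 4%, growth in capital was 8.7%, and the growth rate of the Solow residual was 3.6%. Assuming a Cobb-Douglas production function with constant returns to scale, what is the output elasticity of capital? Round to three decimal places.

gY = gA + α·gK + (1−α)·gL, so gY − gA − gL = α(gK − gL).
4 − 3.6 + 1.7 = α × (8.7 − (-1.7)).
2.1 = 10.4 α, so α = 0.20192.

The output elasticity of capital is 0.202.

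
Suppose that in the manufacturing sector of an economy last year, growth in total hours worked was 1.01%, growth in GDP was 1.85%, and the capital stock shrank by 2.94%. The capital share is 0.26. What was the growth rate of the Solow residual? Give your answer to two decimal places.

1.87%

Labor's share = 1 − 0.26 = 0.74.
The capital stock: 0.26 × (-2.94) = -0.7644 pp.
Total hours worked: 0.74 × 1.01 = 0.7474 pp.
TFP growth = 1.85 + 0.017 = 1.867%.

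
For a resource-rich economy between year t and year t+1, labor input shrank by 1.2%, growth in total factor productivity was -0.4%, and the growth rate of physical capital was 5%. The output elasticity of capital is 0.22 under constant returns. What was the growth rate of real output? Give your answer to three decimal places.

-0.236%

Labor's share = 1 − 0.22 = 0.78.
Physical capital: 0.22 × 5 = 1.1 pp.
Labor input: 0.78 × (-1.2) = -0.936 pp.
Output growth = -0.4 + 0.164 = -0.236%.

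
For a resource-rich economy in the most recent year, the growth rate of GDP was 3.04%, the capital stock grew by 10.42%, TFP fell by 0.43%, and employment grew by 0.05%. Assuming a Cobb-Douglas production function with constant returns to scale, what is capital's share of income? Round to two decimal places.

α = 0.33

gY = gA + α·gK + (1−α)·gL, so gY − gA − gL = α(gK − gL).
3.04 + 0.43 − 0.05 = α × (10.42 − 0.05).
3.42 = 10.37 α, so α = 0.3298.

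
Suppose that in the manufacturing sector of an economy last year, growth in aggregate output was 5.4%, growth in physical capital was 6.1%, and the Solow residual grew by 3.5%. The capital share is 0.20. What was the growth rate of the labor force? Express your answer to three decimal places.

Labor's share = 1 − 0.2 = 0.8.
gY = gA + 0.2×6.1 + 0.8×g.
0.8×g = 5.4 − 3.5 − 1.22 = 0.68.
g = 0.68 / 0.8 = 0.85%.

The labor force growth was 0.850%.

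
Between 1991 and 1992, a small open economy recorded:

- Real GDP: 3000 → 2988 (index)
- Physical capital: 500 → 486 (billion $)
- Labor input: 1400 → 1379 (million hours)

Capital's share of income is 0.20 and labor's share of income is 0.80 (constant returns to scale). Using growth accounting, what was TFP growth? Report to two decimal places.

TFP growth was 1.36%.

Real GDP growth = (2988 − 3000) / 3000 = -0.4%.
Physical capital growth = (486 − 500) / 500 = -2.8%.
Labor input growth = (1379 − 1400) / 1400 = -1.5%.
Labor's share = 1 − 0.2 = 0.8.
Physical capital: 0.2 × (-2.8) = -0.56 pp.
Labor input: 0.8 × (-1.5) = -1.2 pp.
TFP growth = -0.4 + 1.76 = 1.36%.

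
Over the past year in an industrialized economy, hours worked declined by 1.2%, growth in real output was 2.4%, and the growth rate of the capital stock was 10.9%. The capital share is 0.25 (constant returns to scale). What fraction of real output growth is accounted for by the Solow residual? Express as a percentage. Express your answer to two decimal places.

The Solow residual accounted for 23.96% of growth.

Labor's share = 1 − 0.25 = 0.75.
The capital stock: 0.25 × 10.9 = 2.725 pp.
Hours worked: 0.75 × (-1.2) = -0.9 pp.
TFP growth = 2.4 − 1.825 = 0.575%.
TFP share of growth = 0.575 / 2.4 × 100 = 23.9583%.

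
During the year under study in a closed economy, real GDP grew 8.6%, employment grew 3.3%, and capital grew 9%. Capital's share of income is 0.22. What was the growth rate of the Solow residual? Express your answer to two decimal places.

4.05%

Labor's share = 1 − 0.22 = 0.78.
Capital: 0.22 × 9 = 1.98 pp.
Employment: 0.78 × 3.3 = 2.574 pp.
TFP growth = 8.6 − 4.554 = 4.046%.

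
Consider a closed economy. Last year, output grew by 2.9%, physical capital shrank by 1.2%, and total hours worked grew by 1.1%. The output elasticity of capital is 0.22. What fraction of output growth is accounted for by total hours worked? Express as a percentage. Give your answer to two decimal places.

Labor's share = 1 − 0.22 = 0.78.
Total hours worked contributed 0.78 × 1.1 = 0.858 pp.
Share of growth = 0.858 / 2.9 × 100 = 29.5862%.

Total hours worked accounted for 29.59% of growth.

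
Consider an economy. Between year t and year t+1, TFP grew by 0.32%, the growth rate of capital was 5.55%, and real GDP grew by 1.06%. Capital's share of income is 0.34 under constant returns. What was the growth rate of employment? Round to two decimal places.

Labor's share = 1 − 0.34 = 0.66.
gY = gA + 0.34×5.55 + 0.66×g.
0.66×g = 1.06 − 0.32 − 1.887 = -1.147.
g = -1.147 / 0.66 = -1.7379%.

-1.74%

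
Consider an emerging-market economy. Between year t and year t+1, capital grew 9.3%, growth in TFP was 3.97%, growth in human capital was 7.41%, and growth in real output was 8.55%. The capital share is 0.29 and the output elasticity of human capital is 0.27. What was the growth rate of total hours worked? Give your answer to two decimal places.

Labor's share = 1 − 0.29 − 0.27 = 0.44.
gY = gA + 0.29×9.3 + 0.27×7.41 + 0.44×g.
0.44×g = 8.55 − 3.97 − 4.6977 = -0.1177.
g = -0.1177 / 0.44 = -0.2675%.

-0.27%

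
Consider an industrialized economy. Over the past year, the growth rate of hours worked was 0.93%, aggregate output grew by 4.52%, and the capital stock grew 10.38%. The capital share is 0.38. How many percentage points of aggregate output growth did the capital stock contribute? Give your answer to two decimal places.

Contribution = share × growth = 0.38 × 10.38 = 3.9444 pp.

3.94 pp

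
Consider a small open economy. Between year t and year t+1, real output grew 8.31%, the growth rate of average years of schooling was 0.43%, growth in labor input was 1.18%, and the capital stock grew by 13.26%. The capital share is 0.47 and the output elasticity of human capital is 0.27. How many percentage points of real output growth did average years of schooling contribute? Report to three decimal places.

Contribution = share × growth = 0.27 × 0.43 = 0.1161 pp.

0.116 pp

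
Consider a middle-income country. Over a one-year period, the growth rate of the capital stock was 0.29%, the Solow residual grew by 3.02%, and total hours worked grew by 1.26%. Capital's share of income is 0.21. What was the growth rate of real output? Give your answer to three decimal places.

Real output growth was 4.076%.

Labor's share = 1 − 0.21 = 0.79.
The capital stock: 0.21 × 0.29 = 0.0609 pp.
Total hours worked: 0.79 × 1.26 = 0.9954 pp.
Output growth = 3.02 + 1.0563 = 4.0763%.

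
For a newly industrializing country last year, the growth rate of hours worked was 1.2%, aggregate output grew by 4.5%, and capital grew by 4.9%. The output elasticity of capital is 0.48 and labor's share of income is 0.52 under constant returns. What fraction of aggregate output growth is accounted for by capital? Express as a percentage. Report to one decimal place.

Capital contributed 0.48 × 4.9 = 2.352 pp.
Share of growth = 2.352 / 4.5 × 100 = 52.267%.

52.3%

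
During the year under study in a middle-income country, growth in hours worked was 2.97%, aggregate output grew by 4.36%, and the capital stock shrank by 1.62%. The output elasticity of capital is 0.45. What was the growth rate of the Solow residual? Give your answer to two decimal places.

3.46%

Labor's share = 1 − 0.45 = 0.55.
The capital stock: 0.45 × (-1.62) = -0.729 pp.
Hours worked: 0.55 × 2.97 = 1.6335 pp.
TFP growth = 4.36 − 0.9045 = 3.4555%.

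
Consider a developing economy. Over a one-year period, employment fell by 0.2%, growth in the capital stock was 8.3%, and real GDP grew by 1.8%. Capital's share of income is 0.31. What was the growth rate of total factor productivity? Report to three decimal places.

Labor's share = 1 − 0.31 = 0.69.
The capital stock: 0.31 × 8.3 = 2.573 pp.
Employment: 0.69 × (-0.2) = -0.138 pp.
TFP growth = 1.8 − 2.435 = -0.635%.

-0.635%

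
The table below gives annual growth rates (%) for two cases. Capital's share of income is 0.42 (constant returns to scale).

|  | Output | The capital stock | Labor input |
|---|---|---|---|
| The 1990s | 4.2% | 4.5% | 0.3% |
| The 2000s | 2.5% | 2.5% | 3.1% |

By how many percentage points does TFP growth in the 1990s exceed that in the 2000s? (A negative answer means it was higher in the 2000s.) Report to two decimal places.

Labor's share = 1 − 0.42 = 0.58.
The 1990s: TFP = 4.2 − 1.89 − 0.174 = 2.136%.
The 2000s: TFP = 2.5 − 1.05 − 1.798 = -0.348%.
Difference = 2.136 − (-0.348) = 2.484 pp.

2.48 percentage points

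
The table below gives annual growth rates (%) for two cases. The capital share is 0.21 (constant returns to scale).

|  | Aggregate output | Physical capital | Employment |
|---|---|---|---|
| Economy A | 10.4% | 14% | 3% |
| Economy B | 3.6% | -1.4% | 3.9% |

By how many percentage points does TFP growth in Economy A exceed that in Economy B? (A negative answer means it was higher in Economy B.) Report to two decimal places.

Labor's share = 1 − 0.21 = 0.79.
Economy A: TFP = 10.4 − 2.94 − 2.37 = 5.09%.
Economy B: TFP = 3.6 + 0.294 − 3.081 = 0.813%.
Difference = 5.09 − (0.813) = 4.277 pp.

4.28 percentage points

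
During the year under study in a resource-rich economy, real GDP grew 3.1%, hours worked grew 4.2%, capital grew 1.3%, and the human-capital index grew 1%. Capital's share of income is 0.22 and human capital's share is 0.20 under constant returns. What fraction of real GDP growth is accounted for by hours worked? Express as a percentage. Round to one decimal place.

Hours worked accounted for 78.6% of growth.

Labor's share = 1 − 0.22 − 0.2 = 0.58.
Hours worked contributed 0.58 × 4.2 = 2.436 pp.
Share of growth = 2.436 / 3.1 × 100 = 78.581%.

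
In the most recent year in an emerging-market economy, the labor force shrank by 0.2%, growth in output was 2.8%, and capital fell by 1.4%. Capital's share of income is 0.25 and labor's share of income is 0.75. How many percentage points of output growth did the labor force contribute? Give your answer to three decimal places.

-0.150

Labor's share = 1 − 0.25 = 0.75.
Contribution = share × growth = 0.75 × (-0.2) = -0.15 pp.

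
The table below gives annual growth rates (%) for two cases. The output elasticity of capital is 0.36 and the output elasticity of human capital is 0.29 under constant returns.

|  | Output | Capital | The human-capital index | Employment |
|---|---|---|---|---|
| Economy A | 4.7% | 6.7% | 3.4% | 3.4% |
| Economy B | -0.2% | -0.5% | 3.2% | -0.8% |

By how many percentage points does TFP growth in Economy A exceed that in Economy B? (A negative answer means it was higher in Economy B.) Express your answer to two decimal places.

Labor's share = 1 − 0.36 − 0.29 = 0.35.
Economy A: TFP = 4.7 − 2.412 − 0.986 − 1.19 = 0.112%.
Economy B: TFP = -0.2 + 0.18 − 0.928 + 0.28 = -0.668%.
Difference = 0.112 − (-0.668) = 0.78 pp.

0.78 percentage points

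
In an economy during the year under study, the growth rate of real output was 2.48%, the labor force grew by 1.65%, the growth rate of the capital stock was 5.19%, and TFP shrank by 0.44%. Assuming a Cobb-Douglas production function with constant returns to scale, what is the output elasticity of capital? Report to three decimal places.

gY = gA + α·gK + (1−α)·gL, so gY − gA − gL = α(gK − gL).
2.48 + 0.44 − 1.65 = α × (5.19 − 1.65).
1.27 = 3.54 α, so α = 0.35876.

α = 0.359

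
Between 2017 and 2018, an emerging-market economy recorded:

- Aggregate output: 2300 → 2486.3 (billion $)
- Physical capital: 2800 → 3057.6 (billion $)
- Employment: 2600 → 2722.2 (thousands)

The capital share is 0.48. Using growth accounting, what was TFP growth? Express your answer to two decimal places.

Aggregate output growth = (2486.3 − 2300) / 2300 = 8.1%.
Physical capital growth = (3057.6 − 2800) / 2800 = 9.2%.
Employment growth = (2722.2 − 2600) / 2600 = 4.7%.
Labor's share = 1 − 0.48 = 0.52.
Physical capital: 0.48 × 9.2 = 4.416 pp.
Employment: 0.52 × 4.7 = 2.444 pp.
TFP growth = 8.1 − 6.86 = 1.24%.

1.24%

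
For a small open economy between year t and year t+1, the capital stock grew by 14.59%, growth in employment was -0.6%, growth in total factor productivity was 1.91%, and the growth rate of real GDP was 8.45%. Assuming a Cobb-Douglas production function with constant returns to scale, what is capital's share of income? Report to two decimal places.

α = 0.47

gY = gA + α·gK + (1−α)·gL, so gY − gA − gL = α(gK − gL).
8.45 − 1.91 + 0.6 = α × (14.59 − (-0.6)).
7.14 = 15.19 α, so α = 0.47.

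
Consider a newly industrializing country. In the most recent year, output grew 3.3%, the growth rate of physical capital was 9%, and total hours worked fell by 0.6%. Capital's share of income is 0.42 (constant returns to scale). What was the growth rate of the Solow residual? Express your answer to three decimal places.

Labor's share = 1 − 0.42 = 0.58.
Physical capital: 0.42 × 9 = 3.78 pp.
Total hours worked: 0.58 × (-0.6) = -0.348 pp.
TFP growth = 3.3 − 3.432 = -0.132%.

-0.132%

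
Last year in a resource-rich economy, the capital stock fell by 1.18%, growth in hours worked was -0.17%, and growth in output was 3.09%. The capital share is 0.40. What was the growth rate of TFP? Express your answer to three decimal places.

TFP growth was 3.664%.

Labor's share = 1 − 0.4 = 0.6.
The capital stock: 0.4 × (-1.18) = -0.472 pp.
Hours worked: 0.6 × (-0.17) = -0.102 pp.
TFP growth = 3.09 + 0.574 = 3.664%.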